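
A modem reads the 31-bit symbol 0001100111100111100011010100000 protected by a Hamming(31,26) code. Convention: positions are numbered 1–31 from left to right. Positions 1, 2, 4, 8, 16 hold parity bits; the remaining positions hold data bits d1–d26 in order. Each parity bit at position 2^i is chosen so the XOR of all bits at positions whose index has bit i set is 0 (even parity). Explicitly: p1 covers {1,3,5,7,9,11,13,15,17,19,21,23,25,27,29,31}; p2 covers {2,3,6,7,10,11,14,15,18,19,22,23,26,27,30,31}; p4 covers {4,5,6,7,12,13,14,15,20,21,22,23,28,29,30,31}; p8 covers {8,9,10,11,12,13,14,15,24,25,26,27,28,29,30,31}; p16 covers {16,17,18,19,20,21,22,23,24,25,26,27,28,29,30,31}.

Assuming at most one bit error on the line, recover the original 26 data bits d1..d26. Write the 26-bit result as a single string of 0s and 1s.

01001110011100011010100000

s1 (pos 1,3,5,7,9,11,13,15,17,19,21,23,25,27,29,31): 0⊕0⊕1⊕0⊕1⊕1⊕0⊕1⊕1⊕0⊕1⊕0⊕0⊕0⊕0⊕0 = 0
s2 (pos 2,3,6,7,10,11,14,15,18,19,22,23,26,27,30,31): 0⊕0⊕0⊕0⊕1⊕1⊕1⊕1⊕0⊕0⊕1⊕0⊕1⊕0⊕0⊕0 = 0
s4 (pos 4,5,6,7,12,13,14,15,20,21,22,23,28,29,30,31): 1⊕1⊕0⊕0⊕0⊕0⊕1⊕1⊕0⊕1⊕1⊕0⊕0⊕0⊕0⊕0 = 0
s8 (pos 8,9,10,11,12,13,14,15,24,25,26,27,28,29,30,31): 1⊕1⊕1⊕1⊕0⊕0⊕1⊕1⊕1⊕0⊕1⊕0⊕0⊕0⊕0⊕0 = 0
s16 (pos 16,17,18,19,20,21,22,23,24,25,26,27,28,29,30,31): 1⊕1⊕0⊕0⊕0⊕1⊕1⊕0⊕1⊕0⊕1⊕0⊕0⊕0⊕0⊕0 = 0
Syndrome s16…s1 = 00000 → no error.
Read data bits from positions 3,5,6,7,9,10,11,12,13,14,15,17,18,19,20,21,22,23,24,25,26,27,28,29,30,31: 01001110011100011010100000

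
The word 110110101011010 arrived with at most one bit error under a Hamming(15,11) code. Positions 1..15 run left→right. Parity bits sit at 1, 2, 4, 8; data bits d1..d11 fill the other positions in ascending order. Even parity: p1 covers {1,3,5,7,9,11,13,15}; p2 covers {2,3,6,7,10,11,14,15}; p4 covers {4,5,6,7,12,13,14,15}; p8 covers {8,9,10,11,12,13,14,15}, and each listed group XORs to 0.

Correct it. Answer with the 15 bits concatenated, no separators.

110100101011010

s1 (pos 1,3,5,7,9,11,13,15): 1⊕0⊕1⊕1⊕1⊕1⊕0⊕0 = 1
s2 (pos 2,3,6,7,10,11,14,15): 1⊕0⊕0⊕1⊕0⊕1⊕1⊕0 = 0
s4 (pos 4,5,6,7,12,13,14,15): 1⊕1⊕0⊕1⊕1⊕0⊕1⊕0 = 1
s8 (pos 8,9,10,11,12,13,14,15): 0⊕1⊕0⊕1⊕1⊕0⊕1⊕0 = 0
Syndrome s8…s1 = 0101 → error at position 5.
Flip position 5: 110110101011010 → 110100101011010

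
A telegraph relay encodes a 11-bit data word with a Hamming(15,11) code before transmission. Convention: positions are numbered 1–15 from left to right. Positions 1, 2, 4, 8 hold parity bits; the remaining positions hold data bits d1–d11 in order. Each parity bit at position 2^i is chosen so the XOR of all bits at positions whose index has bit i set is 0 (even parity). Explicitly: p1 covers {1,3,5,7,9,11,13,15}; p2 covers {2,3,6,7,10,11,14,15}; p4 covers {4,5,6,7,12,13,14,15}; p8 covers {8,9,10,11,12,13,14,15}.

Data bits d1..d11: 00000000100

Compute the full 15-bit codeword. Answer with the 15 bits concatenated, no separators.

Place data at non-parity positions: p1 p2 0 p4 0 0 0 p8 0 0 0 0 1 0 0
p1 (pos 1,3,5,7,9,11,13,15): XOR of data positions = 0⊕0⊕0⊕0⊕0⊕1⊕0 = 1
p2 (pos 2,3,6,7,10,11,14,15): XOR of data positions = 0⊕0⊕0⊕0⊕0⊕0⊕0 = 0
p4 (pos 4,5,6,7,12,13,14,15): XOR of data positions = 0⊕0⊕0⊕0⊕1⊕0⊕0 = 1
p8 (pos 8,9,10,11,12,13,14,15): XOR of data positions = 0⊕0⊕0⊕0⊕1⊕0⊕0 = 1
Codeword: 100100010000100

100100010000100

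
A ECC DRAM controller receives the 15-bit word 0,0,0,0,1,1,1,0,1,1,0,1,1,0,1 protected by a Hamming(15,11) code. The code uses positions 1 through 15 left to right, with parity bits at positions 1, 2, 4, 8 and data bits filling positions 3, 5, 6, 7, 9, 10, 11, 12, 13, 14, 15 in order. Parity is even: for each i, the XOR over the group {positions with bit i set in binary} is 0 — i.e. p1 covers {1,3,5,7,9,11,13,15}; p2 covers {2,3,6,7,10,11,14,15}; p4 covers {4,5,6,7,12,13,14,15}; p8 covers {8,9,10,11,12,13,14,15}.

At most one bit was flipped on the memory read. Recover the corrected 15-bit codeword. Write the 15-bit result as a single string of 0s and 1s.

000011100101101

s1 (pos 1,3,5,7,9,11,13,15): 0⊕0⊕1⊕1⊕1⊕0⊕1⊕1 = 1
s2 (pos 2,3,6,7,10,11,14,15): 0⊕0⊕1⊕1⊕1⊕0⊕0⊕1 = 0
s4 (pos 4,5,6,7,12,13,14,15): 0⊕1⊕1⊕1⊕1⊕1⊕0⊕1 = 0
s8 (pos 8,9,10,11,12,13,14,15): 0⊕1⊕1⊕0⊕1⊕1⊕0⊕1 = 1
Syndrome s8…s1 = 1001 → error at position 9.
Flip position 9: 000011101101101 → 000011100101101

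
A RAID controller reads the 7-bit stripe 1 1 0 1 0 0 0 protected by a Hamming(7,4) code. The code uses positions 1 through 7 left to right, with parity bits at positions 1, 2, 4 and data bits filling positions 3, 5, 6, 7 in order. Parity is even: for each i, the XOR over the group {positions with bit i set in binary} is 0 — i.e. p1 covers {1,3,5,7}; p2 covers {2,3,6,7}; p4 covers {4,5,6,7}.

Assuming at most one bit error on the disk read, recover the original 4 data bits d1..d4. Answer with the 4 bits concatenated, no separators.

s1 (pos 1,3,5,7): 1⊕0⊕0⊕0 = 1
s2 (pos 2,3,6,7): 1⊕0⊕0⊕0 = 1
s4 (pos 4,5,6,7): 1⊕0⊕0⊕0 = 1
Syndrome s4…s1 = 111 → error at position 7.
Flip position 7: 1101000 → 1101001
Read data bits from positions 3,5,6,7: 0001

0001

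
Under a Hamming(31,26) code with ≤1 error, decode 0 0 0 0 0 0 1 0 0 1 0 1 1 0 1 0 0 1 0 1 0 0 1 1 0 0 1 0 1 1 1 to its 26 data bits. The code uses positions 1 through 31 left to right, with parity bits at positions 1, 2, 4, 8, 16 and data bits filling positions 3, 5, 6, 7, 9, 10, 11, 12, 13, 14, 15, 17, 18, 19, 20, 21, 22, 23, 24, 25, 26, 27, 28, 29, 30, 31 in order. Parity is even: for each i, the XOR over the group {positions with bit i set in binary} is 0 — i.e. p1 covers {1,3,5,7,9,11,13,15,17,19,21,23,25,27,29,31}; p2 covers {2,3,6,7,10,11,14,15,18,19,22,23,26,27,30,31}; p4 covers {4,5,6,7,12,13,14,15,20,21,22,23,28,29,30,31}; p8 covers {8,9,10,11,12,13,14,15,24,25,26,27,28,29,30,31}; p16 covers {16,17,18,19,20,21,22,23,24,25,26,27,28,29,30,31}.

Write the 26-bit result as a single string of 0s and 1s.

00010101001010100110010111

s1 (pos 1,3,5,7,9,11,13,15,17,19,21,23,25,27,29,31): 0⊕0⊕0⊕1⊕0⊕0⊕1⊕1⊕0⊕0⊕0⊕1⊕0⊕1⊕1⊕1 = 1
s2 (pos 2,3,6,7,10,11,14,15,18,19,22,23,26,27,30,31): 0⊕0⊕0⊕1⊕1⊕0⊕0⊕1⊕1⊕0⊕0⊕1⊕0⊕1⊕1⊕1 = 0
s4 (pos 4,5,6,7,12,13,14,15,20,21,22,23,28,29,30,31): 0⊕0⊕0⊕1⊕1⊕1⊕0⊕1⊕1⊕0⊕0⊕1⊕0⊕1⊕1⊕1 = 1
s8 (pos 8,9,10,11,12,13,14,15,24,25,26,27,28,29,30,31): 0⊕0⊕1⊕0⊕1⊕1⊕0⊕1⊕1⊕0⊕0⊕1⊕0⊕1⊕1⊕1 = 1
s16 (pos 16,17,18,19,20,21,22,23,24,25,26,27,28,29,30,31): 0⊕0⊕1⊕0⊕1⊕0⊕0⊕1⊕1⊕0⊕0⊕1⊕0⊕1⊕1⊕1 = 0
Syndrome s16…s1 = 01101 → error at position 13.
Flip position 13: 0000001001011010010100110010111 → 0000001001010010010100110010111
Read data bits from positions 3,5,6,7,9,10,11,12,13,14,15,17,18,19,20,21,22,23,24,25,26,27,28,29,30,31: 00010101001010100110010111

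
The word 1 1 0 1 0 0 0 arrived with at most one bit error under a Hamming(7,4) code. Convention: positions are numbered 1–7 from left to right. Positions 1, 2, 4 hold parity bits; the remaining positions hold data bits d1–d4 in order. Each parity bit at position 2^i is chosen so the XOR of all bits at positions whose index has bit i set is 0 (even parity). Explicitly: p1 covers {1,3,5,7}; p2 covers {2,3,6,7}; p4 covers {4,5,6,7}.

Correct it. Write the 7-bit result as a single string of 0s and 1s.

1101001

s1 (pos 1,3,5,7): 1⊕0⊕0⊕0 = 1
s2 (pos 2,3,6,7): 1⊕0⊕0⊕0 = 1
s4 (pos 4,5,6,7): 1⊕0⊕0⊕0 = 1
Syndrome s4…s1 = 111 → error at position 7.
Flip position 7: 1101000 → 1101001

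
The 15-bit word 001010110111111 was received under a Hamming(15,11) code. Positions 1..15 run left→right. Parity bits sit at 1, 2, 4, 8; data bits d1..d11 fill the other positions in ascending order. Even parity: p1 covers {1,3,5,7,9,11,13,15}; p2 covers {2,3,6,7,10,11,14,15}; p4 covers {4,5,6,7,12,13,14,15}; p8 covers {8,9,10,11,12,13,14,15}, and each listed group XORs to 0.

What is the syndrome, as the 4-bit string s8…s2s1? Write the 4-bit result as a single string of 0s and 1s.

s1 (pos 1,3,5,7,9,11,13,15): 0⊕1⊕1⊕1⊕0⊕1⊕1⊕1 = 0
s2 (pos 2,3,6,7,10,11,14,15): 0⊕1⊕0⊕1⊕1⊕1⊕1⊕1 = 0
s4 (pos 4,5,6,7,12,13,14,15): 0⊕1⊕0⊕1⊕1⊕1⊕1⊕1 = 0
s8 (pos 8,9,10,11,12,13,14,15): 1⊕0⊕1⊕1⊕1⊕1⊕1⊕1 = 1
Syndrome s8…s1 = 1000 → error at position 8.

1000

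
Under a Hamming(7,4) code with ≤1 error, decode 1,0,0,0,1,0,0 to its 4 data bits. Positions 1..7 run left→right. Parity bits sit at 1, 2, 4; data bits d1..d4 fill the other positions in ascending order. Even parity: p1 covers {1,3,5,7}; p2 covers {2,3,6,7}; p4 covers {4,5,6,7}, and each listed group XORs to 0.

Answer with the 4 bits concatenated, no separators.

s1 (pos 1,3,5,7): 1⊕0⊕1⊕0 = 0
s2 (pos 2,3,6,7): 0⊕0⊕0⊕0 = 0
s4 (pos 4,5,6,7): 0⊕1⊕0⊕0 = 1
Syndrome s4…s1 = 100 → error at position 4.
Flip position 4: 1000100 → 1001100
Read data bits from positions 3,5,6,7: 0100

0100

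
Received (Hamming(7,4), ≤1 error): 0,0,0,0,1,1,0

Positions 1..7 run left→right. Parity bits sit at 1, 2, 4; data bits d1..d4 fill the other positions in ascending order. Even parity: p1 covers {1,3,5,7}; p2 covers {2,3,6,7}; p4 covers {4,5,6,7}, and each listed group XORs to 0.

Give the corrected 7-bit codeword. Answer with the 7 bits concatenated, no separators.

0010110

s1 (pos 1,3,5,7): 0⊕0⊕1⊕0 = 1
s2 (pos 2,3,6,7): 0⊕0⊕1⊕0 = 1
s4 (pos 4,5,6,7): 0⊕1⊕1⊕0 = 0
Syndrome s4…s1 = 011 → error at position 3.
Flip position 3: 0000110 → 0010110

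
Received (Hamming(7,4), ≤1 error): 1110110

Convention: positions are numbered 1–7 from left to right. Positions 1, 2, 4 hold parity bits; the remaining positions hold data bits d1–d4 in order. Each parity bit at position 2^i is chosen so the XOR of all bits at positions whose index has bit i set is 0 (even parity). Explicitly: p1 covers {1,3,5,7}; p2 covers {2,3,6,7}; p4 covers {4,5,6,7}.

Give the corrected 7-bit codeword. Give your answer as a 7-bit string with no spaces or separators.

s1 (pos 1,3,5,7): 1⊕1⊕1⊕0 = 1
s2 (pos 2,3,6,7): 1⊕1⊕1⊕0 = 1
s4 (pos 4,5,6,7): 0⊕1⊕1⊕0 = 0
Syndrome s4…s1 = 011 → error at position 3.
Flip position 3: 1110110 → 1100110

1100110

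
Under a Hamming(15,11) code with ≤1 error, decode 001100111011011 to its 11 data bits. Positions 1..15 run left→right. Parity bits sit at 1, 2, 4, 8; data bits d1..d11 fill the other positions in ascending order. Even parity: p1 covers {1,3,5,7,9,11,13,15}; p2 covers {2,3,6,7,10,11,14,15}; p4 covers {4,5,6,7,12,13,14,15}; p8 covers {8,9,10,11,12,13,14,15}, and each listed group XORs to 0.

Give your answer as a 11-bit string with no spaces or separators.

10001011011

s1 (pos 1,3,5,7,9,11,13,15): 0⊕1⊕0⊕1⊕1⊕1⊕0⊕1 = 1
s2 (pos 2,3,6,7,10,11,14,15): 0⊕1⊕0⊕1⊕0⊕1⊕1⊕1 = 1
s4 (pos 4,5,6,7,12,13,14,15): 1⊕0⊕0⊕1⊕1⊕0⊕1⊕1 = 1
s8 (pos 8,9,10,11,12,13,14,15): 1⊕1⊕0⊕1⊕1⊕0⊕1⊕1 = 0
Syndrome s8…s1 = 0111 → error at position 7.
Flip position 7: 001100111011011 → 001100011011011
Read data bits from positions 3,5,6,7,9,10,11,12,13,14,15: 10001011011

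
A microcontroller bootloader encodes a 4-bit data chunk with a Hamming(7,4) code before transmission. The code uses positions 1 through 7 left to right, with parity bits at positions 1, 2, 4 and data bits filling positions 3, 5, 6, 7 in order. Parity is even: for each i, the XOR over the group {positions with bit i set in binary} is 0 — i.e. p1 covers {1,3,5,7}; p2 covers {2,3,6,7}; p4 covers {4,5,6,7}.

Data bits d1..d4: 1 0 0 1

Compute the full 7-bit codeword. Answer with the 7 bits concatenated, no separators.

Place data at non-parity positions: p1 p2 1 p4 0 0 1
p1 (pos 1,3,5,7): XOR of data positions = 1⊕0⊕1 = 0
p2 (pos 2,3,6,7): XOR of data positions = 1⊕0⊕1 = 0
p4 (pos 4,5,6,7): XOR of data positions = 0⊕0⊕1 = 1
Codeword: 0011001

0011001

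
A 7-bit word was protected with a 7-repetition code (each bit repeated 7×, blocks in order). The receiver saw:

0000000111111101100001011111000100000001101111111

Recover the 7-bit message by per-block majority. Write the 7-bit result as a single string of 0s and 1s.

Block 1 (0000000): 0 ones → 0
Block 2 (1111111): 7 ones → 1
Block 3 (0110000): 2 ones → 0
Block 4 (1011111): 6 ones → 1
Block 5 (0001000): 1 one → 0
Block 6 (0000110): 2 ones → 0
Block 7 (1111111): 7 ones → 1

0101001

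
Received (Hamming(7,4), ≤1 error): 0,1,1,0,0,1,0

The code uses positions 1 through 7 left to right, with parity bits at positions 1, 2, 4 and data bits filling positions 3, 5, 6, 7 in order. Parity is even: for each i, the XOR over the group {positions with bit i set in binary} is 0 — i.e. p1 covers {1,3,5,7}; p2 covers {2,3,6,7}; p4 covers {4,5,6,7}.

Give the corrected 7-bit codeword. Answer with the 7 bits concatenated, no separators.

0110011

s1 (pos 1,3,5,7): 0⊕1⊕0⊕0 = 1
s2 (pos 2,3,6,7): 1⊕1⊕1⊕0 = 1
s4 (pos 4,5,6,7): 0⊕0⊕1⊕0 = 1
Syndrome s4…s1 = 111 → error at position 7.
Flip position 7: 0110010 → 0110011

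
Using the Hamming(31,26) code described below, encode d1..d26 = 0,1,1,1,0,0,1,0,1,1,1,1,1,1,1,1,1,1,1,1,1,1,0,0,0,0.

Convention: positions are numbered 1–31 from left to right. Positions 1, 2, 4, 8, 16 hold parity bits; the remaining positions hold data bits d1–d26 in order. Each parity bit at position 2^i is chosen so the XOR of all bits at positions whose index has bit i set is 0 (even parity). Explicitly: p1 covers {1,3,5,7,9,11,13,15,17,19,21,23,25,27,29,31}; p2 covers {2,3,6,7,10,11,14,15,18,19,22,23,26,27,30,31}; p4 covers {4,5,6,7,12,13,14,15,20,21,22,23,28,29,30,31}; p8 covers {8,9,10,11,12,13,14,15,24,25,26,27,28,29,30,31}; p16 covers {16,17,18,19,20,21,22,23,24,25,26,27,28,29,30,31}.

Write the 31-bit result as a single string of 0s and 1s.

Place data at non-parity positions: p1 p2 0 p4 1 1 1 p8 0 0 1 0 1 1 1 p16 1 1 1 1 1 1 1 1 1 1 1 0 0 0 0
p1 (pos 1,3,5,7,9,11,13,15,17,19,21,23,25,27,29,31): XOR of data positions = 0⊕1⊕1⊕0⊕1⊕1⊕1⊕1⊕1⊕1⊕1⊕1⊕1⊕0⊕0 = 1
p2 (pos 2,3,6,7,10,11,14,15,18,19,22,23,26,27,30,31): XOR of data positions = 0⊕1⊕1⊕0⊕1⊕1⊕1⊕1⊕1⊕1⊕1⊕1⊕1⊕0⊕0 = 1
p4 (pos 4,5,6,7,12,13,14,15,20,21,22,23,28,29,30,31): XOR of data positions = 1⊕1⊕1⊕0⊕1⊕1⊕1⊕1⊕1⊕1⊕1⊕0⊕0⊕0⊕0 = 0
p8 (pos 8,9,10,11,12,13,14,15,24,25,26,27,28,29,30,31): XOR of data positions = 0⊕0⊕1⊕0⊕1⊕1⊕1⊕1⊕1⊕1⊕1⊕0⊕0⊕0⊕0 = 0
p16 (pos 16,17,18,19,20,21,22,23,24,25,26,27,28,29,30,31): XOR of data positions = 1⊕1⊕1⊕1⊕1⊕1⊕1⊕1⊕1⊕1⊕1⊕0⊕0⊕0⊕0 = 1
Codeword: 1100111000101111111111111110000

1100111000101111111111111110000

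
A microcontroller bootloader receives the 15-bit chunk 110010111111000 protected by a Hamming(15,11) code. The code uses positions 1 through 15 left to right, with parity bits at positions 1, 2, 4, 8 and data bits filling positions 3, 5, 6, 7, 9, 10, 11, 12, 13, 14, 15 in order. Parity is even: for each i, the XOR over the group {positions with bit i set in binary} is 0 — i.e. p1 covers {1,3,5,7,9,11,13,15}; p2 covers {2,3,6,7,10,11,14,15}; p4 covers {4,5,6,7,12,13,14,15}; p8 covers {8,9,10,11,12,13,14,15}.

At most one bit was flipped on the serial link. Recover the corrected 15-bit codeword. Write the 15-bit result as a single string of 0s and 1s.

110010111111100

s1 (pos 1,3,5,7,9,11,13,15): 1⊕0⊕1⊕1⊕1⊕1⊕0⊕0 = 1
s2 (pos 2,3,6,7,10,11,14,15): 1⊕0⊕0⊕1⊕1⊕1⊕0⊕0 = 0
s4 (pos 4,5,6,7,12,13,14,15): 0⊕1⊕0⊕1⊕1⊕0⊕0⊕0 = 1
s8 (pos 8,9,10,11,12,13,14,15): 1⊕1⊕1⊕1⊕1⊕0⊕0⊕0 = 1
Syndrome s8…s1 = 1101 → error at position 13.
Flip position 13: 110010111111000 → 110010111111100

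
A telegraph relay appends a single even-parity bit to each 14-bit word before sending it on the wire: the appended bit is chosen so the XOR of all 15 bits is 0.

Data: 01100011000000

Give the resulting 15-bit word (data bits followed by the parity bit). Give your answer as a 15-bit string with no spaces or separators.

XOR of the 14 data bits: 0⊕1⊕1⊕0⊕0⊕0⊕1⊕1⊕0⊕0⊕0⊕0⊕0⊕0 = 0
Parity bit = 0 (so all 15 bits XOR to 0).

011000110000000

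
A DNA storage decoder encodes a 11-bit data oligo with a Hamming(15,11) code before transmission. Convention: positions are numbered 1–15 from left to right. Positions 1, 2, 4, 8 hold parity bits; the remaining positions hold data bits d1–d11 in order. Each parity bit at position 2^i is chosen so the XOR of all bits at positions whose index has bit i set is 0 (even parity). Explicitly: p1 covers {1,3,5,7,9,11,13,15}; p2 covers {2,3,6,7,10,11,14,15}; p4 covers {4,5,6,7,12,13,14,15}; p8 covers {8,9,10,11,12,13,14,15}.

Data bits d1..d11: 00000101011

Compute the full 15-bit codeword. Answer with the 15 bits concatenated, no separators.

Place data at non-parity positions: p1 p2 0 p4 0 0 0 p8 0 1 0 1 0 1 1
p1 (pos 1,3,5,7,9,11,13,15): XOR of data positions = 0⊕0⊕0⊕0⊕0⊕0⊕1 = 1
p2 (pos 2,3,6,7,10,11,14,15): XOR of data positions = 0⊕0⊕0⊕1⊕0⊕1⊕1 = 1
p4 (pos 4,5,6,7,12,13,14,15): XOR of data positions = 0⊕0⊕0⊕1⊕0⊕1⊕1 = 1
p8 (pos 8,9,10,11,12,13,14,15): XOR of data positions = 0⊕1⊕0⊕1⊕0⊕1⊕1 = 0
Codeword: 110100000101011

110100000101011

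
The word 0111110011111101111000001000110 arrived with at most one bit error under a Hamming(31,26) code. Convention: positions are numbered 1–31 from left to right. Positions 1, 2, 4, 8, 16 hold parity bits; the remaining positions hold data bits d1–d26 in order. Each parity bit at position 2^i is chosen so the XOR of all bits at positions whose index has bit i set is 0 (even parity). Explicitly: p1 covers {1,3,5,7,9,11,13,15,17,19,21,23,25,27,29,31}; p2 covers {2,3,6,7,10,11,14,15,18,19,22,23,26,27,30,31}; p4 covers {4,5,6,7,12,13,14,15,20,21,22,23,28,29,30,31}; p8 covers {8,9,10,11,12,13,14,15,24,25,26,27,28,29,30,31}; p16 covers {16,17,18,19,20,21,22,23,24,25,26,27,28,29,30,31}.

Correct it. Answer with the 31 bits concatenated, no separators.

0111110011111101111000001010110

s1 (pos 1,3,5,7,9,11,13,15,17,19,21,23,25,27,29,31): 0⊕1⊕1⊕0⊕1⊕1⊕1⊕0⊕1⊕1⊕0⊕0⊕1⊕0⊕1⊕0 = 1
s2 (pos 2,3,6,7,10,11,14,15,18,19,22,23,26,27,30,31): 1⊕1⊕1⊕0⊕1⊕1⊕1⊕0⊕1⊕1⊕0⊕0⊕0⊕0⊕1⊕0 = 1
s4 (pos 4,5,6,7,12,13,14,15,20,21,22,23,28,29,30,31): 1⊕1⊕1⊕0⊕1⊕1⊕1⊕0⊕0⊕0⊕0⊕0⊕0⊕1⊕1⊕0 = 0
s8 (pos 8,9,10,11,12,13,14,15,24,25,26,27,28,29,30,31): 0⊕1⊕1⊕1⊕1⊕1⊕1⊕0⊕0⊕1⊕0⊕0⊕0⊕1⊕1⊕0 = 1
s16 (pos 16,17,18,19,20,21,22,23,24,25,26,27,28,29,30,31): 1⊕1⊕1⊕1⊕0⊕0⊕0⊕0⊕0⊕1⊕0⊕0⊕0⊕1⊕1⊕0 = 1
Syndrome s16…s1 = 11011 → error at position 27.
Flip position 27: 0111110011111101111000001000110 → 0111110011111101111000001010110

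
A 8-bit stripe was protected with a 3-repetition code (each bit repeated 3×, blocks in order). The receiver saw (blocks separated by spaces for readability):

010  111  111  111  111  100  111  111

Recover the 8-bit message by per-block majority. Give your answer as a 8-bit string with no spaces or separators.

Block 1 (010): 1 one → 0
Block 2 (111): 3 ones → 1
Block 3 (111): 3 ones → 1
Block 4 (111): 3 ones → 1
Block 5 (111): 3 ones → 1
Block 6 (100): 1 one → 0
Block 7 (111): 3 ones → 1
Block 8 (111): 3 ones → 1

01111011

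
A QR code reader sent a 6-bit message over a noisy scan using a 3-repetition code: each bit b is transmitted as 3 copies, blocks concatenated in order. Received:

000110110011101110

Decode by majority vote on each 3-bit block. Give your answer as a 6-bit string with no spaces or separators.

Block 1 (000): 0 ones → 0
Block 2 (110): 2 ones → 1
Block 3 (110): 2 ones → 1
Block 4 (011): 2 ones → 1
Block 5 (101): 2 ones → 1
Block 6 (110): 2 ones → 1

011111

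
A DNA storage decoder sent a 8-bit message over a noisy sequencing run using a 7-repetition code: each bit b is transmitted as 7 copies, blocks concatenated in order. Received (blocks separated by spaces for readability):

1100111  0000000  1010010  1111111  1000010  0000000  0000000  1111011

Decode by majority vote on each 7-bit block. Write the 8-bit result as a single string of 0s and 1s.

Block 1 (1100111): 5 ones → 1
Block 2 (0000000): 0 ones → 0
Block 3 (1010010): 3 ones → 0
Block 4 (1111111): 7 ones → 1
Block 5 (1000010): 2 ones → 0
Block 6 (0000000): 0 ones → 0
Block 7 (0000000): 0 ones → 0
Block 8 (1111011): 6 ones → 1

10010001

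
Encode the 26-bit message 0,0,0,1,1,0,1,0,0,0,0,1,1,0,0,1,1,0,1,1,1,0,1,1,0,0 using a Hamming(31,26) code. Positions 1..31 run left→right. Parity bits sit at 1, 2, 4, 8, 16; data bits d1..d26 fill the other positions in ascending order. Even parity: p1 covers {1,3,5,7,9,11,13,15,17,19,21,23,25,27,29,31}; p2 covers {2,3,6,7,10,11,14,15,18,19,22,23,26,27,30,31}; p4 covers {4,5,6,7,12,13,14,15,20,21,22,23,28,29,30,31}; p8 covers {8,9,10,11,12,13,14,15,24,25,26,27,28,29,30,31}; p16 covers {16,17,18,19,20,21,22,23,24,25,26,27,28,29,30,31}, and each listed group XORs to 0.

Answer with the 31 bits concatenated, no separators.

1101001110100001110011011101100

Place data at non-parity positions: p1 p2 0 p4 0 0 1 p8 1 0 1 0 0 0 0 p16 1 1 0 0 1 1 0 1 1 1 0 1 1 0 0
p1 (pos 1,3,5,7,9,11,13,15,17,19,21,23,25,27,29,31): XOR of data positions = 0⊕0⊕1⊕1⊕1⊕0⊕0⊕1⊕0⊕1⊕0⊕1⊕0⊕1⊕0 = 1
p2 (pos 2,3,6,7,10,11,14,15,18,19,22,23,26,27,30,31): XOR of data positions = 0⊕0⊕1⊕0⊕1⊕0⊕0⊕1⊕0⊕1⊕0⊕1⊕0⊕0⊕0 = 1
p4 (pos 4,5,6,7,12,13,14,15,20,21,22,23,28,29,30,31): XOR of data positions = 0⊕0⊕1⊕0⊕0⊕0⊕0⊕0⊕1⊕1⊕0⊕1⊕1⊕0⊕0 = 1
p8 (pos 8,9,10,11,12,13,14,15,24,25,26,27,28,29,30,31): XOR of data positions = 1⊕0⊕1⊕0⊕0⊕0⊕0⊕1⊕1⊕1⊕0⊕1⊕1⊕0⊕0 = 1
p16 (pos 16,17,18,19,20,21,22,23,24,25,26,27,28,29,30,31): XOR of data positions = 1⊕1⊕0⊕0⊕1⊕1⊕0⊕1⊕1⊕1⊕0⊕1⊕1⊕0⊕0 = 1
Codeword: 1101001110100001110011011101100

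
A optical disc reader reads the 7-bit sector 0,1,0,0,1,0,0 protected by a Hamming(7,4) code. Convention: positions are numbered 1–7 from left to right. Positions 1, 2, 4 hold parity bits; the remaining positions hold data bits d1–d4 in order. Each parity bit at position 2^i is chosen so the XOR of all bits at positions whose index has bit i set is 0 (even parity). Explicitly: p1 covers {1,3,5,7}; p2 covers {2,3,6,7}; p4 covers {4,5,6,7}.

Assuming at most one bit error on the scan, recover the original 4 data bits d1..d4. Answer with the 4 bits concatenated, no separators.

s1 (pos 1,3,5,7): 0⊕0⊕1⊕0 = 1
s2 (pos 2,3,6,7): 1⊕0⊕0⊕0 = 1
s4 (pos 4,5,6,7): 0⊕1⊕0⊕0 = 1
Syndrome s4…s1 = 111 → error at position 7.
Flip position 7: 0100100 → 0100101
Read data bits from positions 3,5,6,7: 0101

0101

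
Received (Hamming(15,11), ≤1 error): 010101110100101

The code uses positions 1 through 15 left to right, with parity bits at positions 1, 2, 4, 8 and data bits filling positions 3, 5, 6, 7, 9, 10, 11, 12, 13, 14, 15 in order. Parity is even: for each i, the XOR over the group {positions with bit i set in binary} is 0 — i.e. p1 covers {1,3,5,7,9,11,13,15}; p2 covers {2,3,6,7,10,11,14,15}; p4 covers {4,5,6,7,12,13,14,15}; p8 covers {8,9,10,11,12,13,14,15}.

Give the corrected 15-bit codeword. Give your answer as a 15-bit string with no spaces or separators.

s1 (pos 1,3,5,7,9,11,13,15): 0⊕0⊕0⊕1⊕0⊕0⊕1⊕1 = 1
s2 (pos 2,3,6,7,10,11,14,15): 1⊕0⊕1⊕1⊕1⊕0⊕0⊕1 = 1
s4 (pos 4,5,6,7,12,13,14,15): 1⊕0⊕1⊕1⊕0⊕1⊕0⊕1 = 1
s8 (pos 8,9,10,11,12,13,14,15): 1⊕0⊕1⊕0⊕0⊕1⊕0⊕1 = 0
Syndrome s8…s1 = 0111 → error at position 7.
Flip position 7: 010101110100101 → 010101010100101

010101010100101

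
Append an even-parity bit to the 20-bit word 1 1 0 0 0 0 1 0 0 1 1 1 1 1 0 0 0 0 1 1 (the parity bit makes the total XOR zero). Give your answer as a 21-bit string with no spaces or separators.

XOR of the 20 data bits: 1⊕1⊕0⊕0⊕0⊕0⊕1⊕0⊕0⊕1⊕1⊕1⊕1⊕1⊕0⊕0⊕0⊕0⊕1⊕1 = 0
Parity bit = 0 (so all 21 bits XOR to 0).

110000100111110000110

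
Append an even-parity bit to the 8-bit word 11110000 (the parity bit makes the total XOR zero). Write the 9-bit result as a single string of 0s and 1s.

111100000

XOR of the 8 data bits: 1⊕1⊕1⊕1⊕0⊕0⊕0⊕0 = 0
Parity bit = 0 (so all 9 bits XOR to 0).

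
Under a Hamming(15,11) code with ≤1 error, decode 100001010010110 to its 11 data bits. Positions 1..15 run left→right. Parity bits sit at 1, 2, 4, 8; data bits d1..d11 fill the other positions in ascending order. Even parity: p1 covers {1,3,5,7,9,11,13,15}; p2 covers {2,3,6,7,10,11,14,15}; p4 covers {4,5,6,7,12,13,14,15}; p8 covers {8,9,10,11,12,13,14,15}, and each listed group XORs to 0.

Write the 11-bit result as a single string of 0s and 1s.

s1 (pos 1,3,5,7,9,11,13,15): 1⊕0⊕0⊕0⊕0⊕1⊕1⊕0 = 1
s2 (pos 2,3,6,7,10,11,14,15): 0⊕0⊕1⊕0⊕0⊕1⊕1⊕0 = 1
s4 (pos 4,5,6,7,12,13,14,15): 0⊕0⊕1⊕0⊕0⊕1⊕1⊕0 = 1
s8 (pos 8,9,10,11,12,13,14,15): 1⊕0⊕0⊕1⊕0⊕1⊕1⊕0 = 0
Syndrome s8…s1 = 0111 → error at position 7.
Flip position 7: 100001010010110 → 100001110010110
Read data bits from positions 3,5,6,7,9,10,11,12,13,14,15: 00110010110

00110010110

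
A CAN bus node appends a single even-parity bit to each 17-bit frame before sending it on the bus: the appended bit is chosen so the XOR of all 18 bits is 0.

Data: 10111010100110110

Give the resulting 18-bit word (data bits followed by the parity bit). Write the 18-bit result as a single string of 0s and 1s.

XOR of the 17 data bits: 1⊕0⊕1⊕1⊕1⊕0⊕1⊕0⊕1⊕0⊕0⊕1⊕1⊕0⊕1⊕1⊕0 = 0
Parity bit = 0 (so all 18 bits XOR to 0).

101110101001101100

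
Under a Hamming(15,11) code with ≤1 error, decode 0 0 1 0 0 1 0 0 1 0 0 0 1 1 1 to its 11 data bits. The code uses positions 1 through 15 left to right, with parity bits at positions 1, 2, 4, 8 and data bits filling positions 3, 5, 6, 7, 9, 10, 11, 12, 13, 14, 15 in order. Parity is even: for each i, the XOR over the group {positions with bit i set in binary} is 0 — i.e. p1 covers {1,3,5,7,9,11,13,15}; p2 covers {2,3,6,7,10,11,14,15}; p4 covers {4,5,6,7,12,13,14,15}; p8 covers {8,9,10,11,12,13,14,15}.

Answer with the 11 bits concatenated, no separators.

s1 (pos 1,3,5,7,9,11,13,15): 0⊕1⊕0⊕0⊕1⊕0⊕1⊕1 = 0
s2 (pos 2,3,6,7,10,11,14,15): 0⊕1⊕1⊕0⊕0⊕0⊕1⊕1 = 0
s4 (pos 4,5,6,7,12,13,14,15): 0⊕0⊕1⊕0⊕0⊕1⊕1⊕1 = 0
s8 (pos 8,9,10,11,12,13,14,15): 0⊕1⊕0⊕0⊕0⊕1⊕1⊕1 = 0
Syndrome s8…s1 = 0000 → no error.
Read data bits from positions 3,5,6,7,9,10,11,12,13,14,15: 10101000111

10101000111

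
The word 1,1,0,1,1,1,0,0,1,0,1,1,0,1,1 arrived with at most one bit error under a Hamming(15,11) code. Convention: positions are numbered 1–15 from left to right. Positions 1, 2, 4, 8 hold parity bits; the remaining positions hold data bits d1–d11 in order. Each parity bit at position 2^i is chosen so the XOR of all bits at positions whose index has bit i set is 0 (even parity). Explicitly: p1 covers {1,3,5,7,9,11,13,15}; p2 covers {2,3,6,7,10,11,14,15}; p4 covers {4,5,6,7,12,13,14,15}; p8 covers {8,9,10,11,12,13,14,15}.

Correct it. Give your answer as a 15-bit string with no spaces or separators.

110111001001011

s1 (pos 1,3,5,7,9,11,13,15): 1⊕0⊕1⊕0⊕1⊕1⊕0⊕1 = 1
s2 (pos 2,3,6,7,10,11,14,15): 1⊕0⊕1⊕0⊕0⊕1⊕1⊕1 = 1
s4 (pos 4,5,6,7,12,13,14,15): 1⊕1⊕1⊕0⊕1⊕0⊕1⊕1 = 0
s8 (pos 8,9,10,11,12,13,14,15): 0⊕1⊕0⊕1⊕1⊕0⊕1⊕1 = 1
Syndrome s8…s1 = 1011 → error at position 11.
Flip position 11: 110111001011011 → 110111001001011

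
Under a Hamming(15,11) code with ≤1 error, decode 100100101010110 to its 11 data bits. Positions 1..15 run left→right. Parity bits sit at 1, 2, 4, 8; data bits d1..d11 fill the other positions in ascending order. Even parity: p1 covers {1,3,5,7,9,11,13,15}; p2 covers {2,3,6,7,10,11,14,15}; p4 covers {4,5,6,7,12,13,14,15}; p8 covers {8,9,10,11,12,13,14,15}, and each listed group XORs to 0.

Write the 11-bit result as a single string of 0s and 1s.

10011010110

s1 (pos 1,3,5,7,9,11,13,15): 1⊕0⊕0⊕1⊕1⊕1⊕1⊕0 = 1
s2 (pos 2,3,6,7,10,11,14,15): 0⊕0⊕0⊕1⊕0⊕1⊕1⊕0 = 1
s4 (pos 4,5,6,7,12,13,14,15): 1⊕0⊕0⊕1⊕0⊕1⊕1⊕0 = 0
s8 (pos 8,9,10,11,12,13,14,15): 0⊕1⊕0⊕1⊕0⊕1⊕1⊕0 = 0
Syndrome s8…s1 = 0011 → error at position 3.
Flip position 3: 100100101010110 → 101100101010110
Read data bits from positions 3,5,6,7,9,10,11,12,13,14,15: 10011010110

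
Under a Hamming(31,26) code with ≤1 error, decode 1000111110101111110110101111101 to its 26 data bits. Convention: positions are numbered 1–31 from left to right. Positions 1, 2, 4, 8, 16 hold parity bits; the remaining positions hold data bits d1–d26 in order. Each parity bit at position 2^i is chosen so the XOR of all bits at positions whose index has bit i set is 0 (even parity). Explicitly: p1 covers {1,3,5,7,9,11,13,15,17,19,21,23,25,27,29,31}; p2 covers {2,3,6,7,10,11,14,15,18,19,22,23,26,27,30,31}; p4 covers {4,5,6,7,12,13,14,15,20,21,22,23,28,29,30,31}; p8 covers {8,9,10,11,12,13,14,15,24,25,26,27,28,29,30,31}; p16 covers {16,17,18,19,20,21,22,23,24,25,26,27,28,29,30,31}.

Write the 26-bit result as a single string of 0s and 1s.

s1 (pos 1,3,5,7,9,11,13,15,17,19,21,23,25,27,29,31): 1⊕0⊕1⊕1⊕1⊕1⊕1⊕1⊕1⊕0⊕1⊕1⊕1⊕1⊕1⊕1 = 0
s2 (pos 2,3,6,7,10,11,14,15,18,19,22,23,26,27,30,31): 0⊕0⊕1⊕1⊕0⊕1⊕1⊕1⊕1⊕0⊕0⊕1⊕1⊕1⊕0⊕1 = 0
s4 (pos 4,5,6,7,12,13,14,15,20,21,22,23,28,29,30,31): 0⊕1⊕1⊕1⊕0⊕1⊕1⊕1⊕1⊕1⊕0⊕1⊕1⊕1⊕0⊕1 = 0
s8 (pos 8,9,10,11,12,13,14,15,24,25,26,27,28,29,30,31): 1⊕1⊕0⊕1⊕0⊕1⊕1⊕1⊕0⊕1⊕1⊕1⊕1⊕1⊕0⊕1 = 0
s16 (pos 16,17,18,19,20,21,22,23,24,25,26,27,28,29,30,31): 1⊕1⊕1⊕0⊕1⊕1⊕0⊕1⊕0⊕1⊕1⊕1⊕1⊕1⊕0⊕1 = 0
Syndrome s16…s1 = 00000 → no error.
Read data bits from positions 3,5,6,7,9,10,11,12,13,14,15,17,18,19,20,21,22,23,24,25,26,27,28,29,30,31: 01111010111110110101111101

01111010111110110101111101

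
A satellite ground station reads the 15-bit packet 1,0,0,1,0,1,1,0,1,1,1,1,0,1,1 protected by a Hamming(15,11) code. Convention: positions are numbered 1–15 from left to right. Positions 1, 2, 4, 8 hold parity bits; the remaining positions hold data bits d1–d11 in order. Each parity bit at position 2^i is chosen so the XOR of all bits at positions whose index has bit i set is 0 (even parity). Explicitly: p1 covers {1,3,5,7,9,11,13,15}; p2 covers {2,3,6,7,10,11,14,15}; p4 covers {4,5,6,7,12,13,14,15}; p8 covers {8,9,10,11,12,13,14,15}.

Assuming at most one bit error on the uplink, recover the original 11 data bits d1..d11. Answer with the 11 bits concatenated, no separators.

00111111011

s1 (pos 1,3,5,7,9,11,13,15): 1⊕0⊕0⊕1⊕1⊕1⊕0⊕1 = 1
s2 (pos 2,3,6,7,10,11,14,15): 0⊕0⊕1⊕1⊕1⊕1⊕1⊕1 = 0
s4 (pos 4,5,6,7,12,13,14,15): 1⊕0⊕1⊕1⊕1⊕0⊕1⊕1 = 0
s8 (pos 8,9,10,11,12,13,14,15): 0⊕1⊕1⊕1⊕1⊕0⊕1⊕1 = 0
Syndrome s8…s1 = 0001 → error at position 1.
Flip position 1: 100101101111011 → 000101101111011
Read data bits from positions 3,5,6,7,9,10,11,12,13,14,15: 00111111011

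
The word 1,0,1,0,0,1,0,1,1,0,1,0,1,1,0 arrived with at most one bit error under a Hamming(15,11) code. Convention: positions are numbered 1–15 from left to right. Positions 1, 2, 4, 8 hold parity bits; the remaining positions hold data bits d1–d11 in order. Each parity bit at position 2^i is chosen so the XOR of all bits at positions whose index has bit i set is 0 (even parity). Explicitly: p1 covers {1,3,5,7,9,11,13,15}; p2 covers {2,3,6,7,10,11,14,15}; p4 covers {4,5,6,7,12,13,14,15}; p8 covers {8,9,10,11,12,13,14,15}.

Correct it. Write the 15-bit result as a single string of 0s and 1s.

101001011010010

s1 (pos 1,3,5,7,9,11,13,15): 1⊕1⊕0⊕0⊕1⊕1⊕1⊕0 = 1
s2 (pos 2,3,6,7,10,11,14,15): 0⊕1⊕1⊕0⊕0⊕1⊕1⊕0 = 0
s4 (pos 4,5,6,7,12,13,14,15): 0⊕0⊕1⊕0⊕0⊕1⊕1⊕0 = 1
s8 (pos 8,9,10,11,12,13,14,15): 1⊕1⊕0⊕1⊕0⊕1⊕1⊕0 = 1
Syndrome s8…s1 = 1101 → error at position 13.
Flip position 13: 101001011010110 → 101001011010010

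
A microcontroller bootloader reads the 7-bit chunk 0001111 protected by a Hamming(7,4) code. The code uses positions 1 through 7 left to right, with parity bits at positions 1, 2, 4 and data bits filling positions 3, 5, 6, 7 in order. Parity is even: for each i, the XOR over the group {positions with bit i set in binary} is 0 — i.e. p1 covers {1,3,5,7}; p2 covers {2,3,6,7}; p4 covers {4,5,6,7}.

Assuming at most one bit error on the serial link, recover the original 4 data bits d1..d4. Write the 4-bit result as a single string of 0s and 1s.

s1 (pos 1,3,5,7): 0⊕0⊕1⊕1 = 0
s2 (pos 2,3,6,7): 0⊕0⊕1⊕1 = 0
s4 (pos 4,5,6,7): 1⊕1⊕1⊕1 = 0
Syndrome s4…s1 = 000 → no error.
Read data bits from positions 3,5,6,7: 0111

0111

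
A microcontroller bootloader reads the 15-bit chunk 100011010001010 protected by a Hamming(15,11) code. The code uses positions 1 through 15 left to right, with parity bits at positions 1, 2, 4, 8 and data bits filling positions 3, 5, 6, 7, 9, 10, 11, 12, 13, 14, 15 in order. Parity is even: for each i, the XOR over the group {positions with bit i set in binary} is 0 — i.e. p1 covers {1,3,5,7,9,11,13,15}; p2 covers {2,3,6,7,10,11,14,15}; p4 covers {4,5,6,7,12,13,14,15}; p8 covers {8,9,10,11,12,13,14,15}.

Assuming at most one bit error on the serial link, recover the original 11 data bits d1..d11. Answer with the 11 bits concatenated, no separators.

s1 (pos 1,3,5,7,9,11,13,15): 1⊕0⊕1⊕0⊕0⊕0⊕0⊕0 = 0
s2 (pos 2,3,6,7,10,11,14,15): 0⊕0⊕1⊕0⊕0⊕0⊕1⊕0 = 0
s4 (pos 4,5,6,7,12,13,14,15): 0⊕1⊕1⊕0⊕1⊕0⊕1⊕0 = 0
s8 (pos 8,9,10,11,12,13,14,15): 1⊕0⊕0⊕0⊕1⊕0⊕1⊕0 = 1
Syndrome s8…s1 = 1000 → error at position 8.
Flip position 8: 100011010001010 → 100011000001010
Read data bits from positions 3,5,6,7,9,10,11,12,13,14,15: 01100001010

01100001010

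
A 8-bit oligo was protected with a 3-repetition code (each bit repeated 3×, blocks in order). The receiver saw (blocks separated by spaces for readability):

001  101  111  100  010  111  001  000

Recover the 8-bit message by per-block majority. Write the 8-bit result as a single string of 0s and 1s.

01100100

Block 1 (001): 1 one → 0
Block 2 (101): 2 ones → 1
Block 3 (111): 3 ones → 1
Block 4 (100): 1 one → 0
Block 5 (010): 1 one → 0
Block 6 (111): 3 ones → 1
Block 7 (001): 1 one → 0
Block 8 (000): 0 ones → 0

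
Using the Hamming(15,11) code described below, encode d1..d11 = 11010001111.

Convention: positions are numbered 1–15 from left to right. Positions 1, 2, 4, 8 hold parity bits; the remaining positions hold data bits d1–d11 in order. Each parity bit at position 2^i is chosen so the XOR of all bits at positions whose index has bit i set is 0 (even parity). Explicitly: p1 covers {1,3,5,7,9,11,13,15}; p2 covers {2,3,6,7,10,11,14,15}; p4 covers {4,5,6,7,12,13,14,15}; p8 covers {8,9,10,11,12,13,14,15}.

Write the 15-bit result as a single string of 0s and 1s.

Place data at non-parity positions: p1 p2 1 p4 1 0 1 p8 0 0 0 1 1 1 1
p1 (pos 1,3,5,7,9,11,13,15): XOR of data positions = 1⊕1⊕1⊕0⊕0⊕1⊕1 = 1
p2 (pos 2,3,6,7,10,11,14,15): XOR of data positions = 1⊕0⊕1⊕0⊕0⊕1⊕1 = 0
p4 (pos 4,5,6,7,12,13,14,15): XOR of data positions = 1⊕0⊕1⊕1⊕1⊕1⊕1 = 0
p8 (pos 8,9,10,11,12,13,14,15): XOR of data positions = 0⊕0⊕0⊕1⊕1⊕1⊕1 = 0
Codeword: 101010100001111

101010100001111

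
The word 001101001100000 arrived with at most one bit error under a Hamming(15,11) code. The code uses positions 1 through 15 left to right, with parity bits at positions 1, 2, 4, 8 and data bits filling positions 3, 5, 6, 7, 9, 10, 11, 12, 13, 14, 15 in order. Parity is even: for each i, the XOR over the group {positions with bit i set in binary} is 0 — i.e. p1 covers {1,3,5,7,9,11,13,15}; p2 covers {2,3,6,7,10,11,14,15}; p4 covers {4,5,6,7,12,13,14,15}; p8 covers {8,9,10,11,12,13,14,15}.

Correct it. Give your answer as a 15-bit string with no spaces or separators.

s1 (pos 1,3,5,7,9,11,13,15): 0⊕1⊕0⊕0⊕1⊕0⊕0⊕0 = 0
s2 (pos 2,3,6,7,10,11,14,15): 0⊕1⊕1⊕0⊕1⊕0⊕0⊕0 = 1
s4 (pos 4,5,6,7,12,13,14,15): 1⊕0⊕1⊕0⊕0⊕0⊕0⊕0 = 0
s8 (pos 8,9,10,11,12,13,14,15): 0⊕1⊕1⊕0⊕0⊕0⊕0⊕0 = 0
Syndrome s8…s1 = 0010 → error at position 2.
Flip position 2: 001101001100000 → 011101001100000

011101001100000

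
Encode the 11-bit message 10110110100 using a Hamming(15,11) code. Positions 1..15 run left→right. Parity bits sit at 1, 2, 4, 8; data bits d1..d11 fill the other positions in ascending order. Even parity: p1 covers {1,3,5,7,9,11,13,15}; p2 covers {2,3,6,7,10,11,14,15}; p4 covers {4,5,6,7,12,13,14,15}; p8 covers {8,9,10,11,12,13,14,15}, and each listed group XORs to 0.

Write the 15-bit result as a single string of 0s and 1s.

011101110110100

Place data at non-parity positions: p1 p2 1 p4 0 1 1 p8 0 1 1 0 1 0 0
p1 (pos 1,3,5,7,9,11,13,15): XOR of data positions = 1⊕0⊕1⊕0⊕1⊕1⊕0 = 0
p2 (pos 2,3,6,7,10,11,14,15): XOR of data positions = 1⊕1⊕1⊕1⊕1⊕0⊕0 = 1
p4 (pos 4,5,6,7,12,13,14,15): XOR of data positions = 0⊕1⊕1⊕0⊕1⊕0⊕0 = 1
p8 (pos 8,9,10,11,12,13,14,15): XOR of data positions = 0⊕1⊕1⊕0⊕1⊕0⊕0 = 1
Codeword: 011101110110100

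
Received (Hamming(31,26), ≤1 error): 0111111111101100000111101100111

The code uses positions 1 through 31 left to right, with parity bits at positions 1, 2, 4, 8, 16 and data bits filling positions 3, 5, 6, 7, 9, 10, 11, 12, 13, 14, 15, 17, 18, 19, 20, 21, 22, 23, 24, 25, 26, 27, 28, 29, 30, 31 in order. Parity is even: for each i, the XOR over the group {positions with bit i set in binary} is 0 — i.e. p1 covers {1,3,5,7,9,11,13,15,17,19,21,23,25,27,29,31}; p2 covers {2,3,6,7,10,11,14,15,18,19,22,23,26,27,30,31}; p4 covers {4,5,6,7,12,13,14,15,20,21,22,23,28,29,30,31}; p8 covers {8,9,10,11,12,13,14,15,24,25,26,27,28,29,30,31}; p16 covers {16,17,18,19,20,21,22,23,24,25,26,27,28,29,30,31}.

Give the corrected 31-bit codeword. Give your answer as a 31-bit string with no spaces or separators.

0111111111101100000111101100011

s1 (pos 1,3,5,7,9,11,13,15,17,19,21,23,25,27,29,31): 0⊕1⊕1⊕1⊕1⊕1⊕1⊕0⊕0⊕0⊕1⊕1⊕1⊕0⊕1⊕1 = 1
s2 (pos 2,3,6,7,10,11,14,15,18,19,22,23,26,27,30,31): 1⊕1⊕1⊕1⊕1⊕1⊕1⊕0⊕0⊕0⊕1⊕1⊕1⊕0⊕1⊕1 = 0
s4 (pos 4,5,6,7,12,13,14,15,20,21,22,23,28,29,30,31): 1⊕1⊕1⊕1⊕0⊕1⊕1⊕0⊕1⊕1⊕1⊕1⊕0⊕1⊕1⊕1 = 1
s8 (pos 8,9,10,11,12,13,14,15,24,25,26,27,28,29,30,31): 1⊕1⊕1⊕1⊕0⊕1⊕1⊕0⊕0⊕1⊕1⊕0⊕0⊕1⊕1⊕1 = 1
s16 (pos 16,17,18,19,20,21,22,23,24,25,26,27,28,29,30,31): 0⊕0⊕0⊕0⊕1⊕1⊕1⊕1⊕0⊕1⊕1⊕0⊕0⊕1⊕1⊕1 = 1
Syndrome s16…s1 = 11101 → error at position 29.
Flip position 29: 0111111111101100000111101100111 → 0111111111101100000111101100011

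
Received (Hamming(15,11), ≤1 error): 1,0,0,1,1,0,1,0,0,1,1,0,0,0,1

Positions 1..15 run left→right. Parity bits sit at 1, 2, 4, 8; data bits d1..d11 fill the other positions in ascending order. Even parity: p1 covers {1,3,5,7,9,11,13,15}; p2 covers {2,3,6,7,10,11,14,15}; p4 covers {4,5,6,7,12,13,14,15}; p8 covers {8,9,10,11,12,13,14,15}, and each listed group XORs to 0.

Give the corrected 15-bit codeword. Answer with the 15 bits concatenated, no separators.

100110101110001

s1 (pos 1,3,5,7,9,11,13,15): 1⊕0⊕1⊕1⊕0⊕1⊕0⊕1 = 1
s2 (pos 2,3,6,7,10,11,14,15): 0⊕0⊕0⊕1⊕1⊕1⊕0⊕1 = 0
s4 (pos 4,5,6,7,12,13,14,15): 1⊕1⊕0⊕1⊕0⊕0⊕0⊕1 = 0
s8 (pos 8,9,10,11,12,13,14,15): 0⊕0⊕1⊕1⊕0⊕0⊕0⊕1 = 1
Syndrome s8…s1 = 1001 → error at position 9.
Flip position 9: 100110100110001 → 100110101110001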